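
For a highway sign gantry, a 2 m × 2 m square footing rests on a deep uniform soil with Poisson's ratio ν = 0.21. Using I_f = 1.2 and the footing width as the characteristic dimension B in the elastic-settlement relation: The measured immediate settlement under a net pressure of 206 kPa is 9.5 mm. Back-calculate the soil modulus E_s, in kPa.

S_e = q·B·(1−ν²)/E_s · I_f  ⇒  E_s = q·B·(1−ν²)·I_f / S_e.
E_s = 206 × 2 × 0.9559 × 1.2 / 0.0095 = 49750 kPa

E_s ≈ 49700 kPa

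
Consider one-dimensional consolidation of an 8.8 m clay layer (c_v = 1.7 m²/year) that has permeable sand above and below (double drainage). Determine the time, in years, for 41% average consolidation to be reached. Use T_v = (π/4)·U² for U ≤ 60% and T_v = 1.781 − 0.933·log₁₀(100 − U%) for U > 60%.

t ≈ 1.5 years

Drainage path length: H_d = H/2 = 4.4 m (double drainage).
U ≤ 60%: T_v = (π/4)·U² = (π/4)×0.41² = 0.13203.
t = T_v·H_d²/c_v = 0.13203×4.4²/1.7 = 1.504 years.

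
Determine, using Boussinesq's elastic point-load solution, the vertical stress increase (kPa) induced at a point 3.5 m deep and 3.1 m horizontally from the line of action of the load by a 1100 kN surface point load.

Boussinesq vertical stress below a point load on an elastic half-space:
Δσ_z = 3P/(2πz²) · [1 + (r/z)²]^(−5/2)
r/z = 3.1/3.5 = 0.88571; [1+(r/z)²]^(−5/2) = 0.23508.
Δσ_z = 3×1100/(2π×3.5²) × 0.23508 = 42.874 × 0.23508 = 10.08 kPa

Δσ_z ≈ 10.1 kPa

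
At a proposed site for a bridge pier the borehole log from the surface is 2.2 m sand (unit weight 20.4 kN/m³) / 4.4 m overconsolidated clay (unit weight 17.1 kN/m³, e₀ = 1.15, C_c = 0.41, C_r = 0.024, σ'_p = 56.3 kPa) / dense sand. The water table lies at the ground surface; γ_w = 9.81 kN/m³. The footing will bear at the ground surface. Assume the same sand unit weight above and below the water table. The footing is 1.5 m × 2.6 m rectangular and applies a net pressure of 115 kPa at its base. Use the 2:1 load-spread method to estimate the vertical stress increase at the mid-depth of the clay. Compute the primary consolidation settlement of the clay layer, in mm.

S_c ≈ 5.2 mm

Mid-depth of clay below the ground surface: z = 2.2 + 4.4/2 = 4.4 m.
Total vertical stress at mid-clay: σ_v = 20.4×2.2 + 17.1×2.2 = 82.5 kPa.
Pore pressure: u = 9.81×(4.4 − 0) = 43.164 kPa.
Initial effective stress: σ'_0 = σ_v − u = 82.5 − 43.164 = 39.336 kPa.
Stress increase at mid-clay by the 2:1 spreading method:
Δσ = qBL/((B+z)(L+z)) = 115×1.5×2.6/((1.5+4.4)(2.6+4.4)) = 10.86 kPa
Final effective stress: σ'_f = 39.336 + 10.86 = 50.196 kPa.
σ'_f = 50.196 ≤ σ'_p = 56.3 kPa, so the clay remains overconsolidated and only the recompression index applies:
S_c = C_r·H/(1+e₀)·log₁₀(σ'_f/σ'_0) = 0.024×4.4/2.15×log₁₀(50.196/39.336)
    = 0.049116 × 0.10588 = 0.0052 m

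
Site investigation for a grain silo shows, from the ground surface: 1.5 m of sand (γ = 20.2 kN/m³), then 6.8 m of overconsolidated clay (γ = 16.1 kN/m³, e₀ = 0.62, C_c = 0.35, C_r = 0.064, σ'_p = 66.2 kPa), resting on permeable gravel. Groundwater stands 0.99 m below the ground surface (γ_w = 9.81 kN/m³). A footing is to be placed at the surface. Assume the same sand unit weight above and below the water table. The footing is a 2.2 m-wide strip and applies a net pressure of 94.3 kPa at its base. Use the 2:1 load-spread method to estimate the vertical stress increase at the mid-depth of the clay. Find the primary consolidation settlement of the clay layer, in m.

S_c ≈ 0.128 m

Mid-depth of clay below the ground surface: z = 1.5 + 6.8/2 = 4.9 m.
Total vertical stress at mid-clay: σ_v = 20.2×1.5 + 16.1×3.4 = 85.04 kPa.
Pore pressure: u = 9.81×(4.9 − 0.99) = 38.357 kPa.
Initial effective stress: σ'_0 = σ_v − u = 85.04 − 38.357 = 46.683 kPa.
Stress increase at mid-clay by the 2:1 spreading method:
Δσ = qB/(B+z) = 94.3×2.2/(2.2+4.9) = 29.22 kPa
Final effective stress: σ'_f = 46.683 + 29.22 = 75.903 kPa.
σ'_f = 75.903 > σ'_p = 66.2 kPa, so the stress path crosses the preconsolidation pressure — recompression up to σ'_p, then virgin compression beyond:
S_c = H/(1+e₀)·[C_r·log₁₀(σ'_p/σ'_0) + C_c·log₁₀(σ'_f/σ'_p)]
    = 6.8/1.62 × [0.064×log₁₀(66.2/46.683) + 0.35×log₁₀(75.903/66.2)]
    = 4.1975 × [0.0097088 + 0.02079] = 0.128 m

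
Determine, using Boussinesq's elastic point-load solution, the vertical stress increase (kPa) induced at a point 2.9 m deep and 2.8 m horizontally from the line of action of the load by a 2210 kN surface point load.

Boussinesq vertical stress below a point load on an elastic half-space:
Δσ_z = 3P/(2πz²) · [1 + (r/z)²]^(−5/2)
r/z = 2.8/2.9 = 0.96552; [1+(r/z)²]^(−5/2) = 0.19269.
Δσ_z = 3×2210/(2π×2.9²) × 0.19269 = 125.47 × 0.19269 = 24.18 kPa

Δσ_z ≈ 24.2 kPa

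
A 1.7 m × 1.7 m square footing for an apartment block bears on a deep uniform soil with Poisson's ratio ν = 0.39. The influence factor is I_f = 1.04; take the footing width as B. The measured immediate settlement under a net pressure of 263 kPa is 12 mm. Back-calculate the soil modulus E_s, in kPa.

E_s ≈ 32900 kPa

S_e = q·B·(1−ν²)/E_s · I_f  ⇒  E_s = q·B·(1−ν²)·I_f / S_e.
E_s = 263 × 1.7 × 0.8479 × 1.04 / 0.012 = 32850 kPa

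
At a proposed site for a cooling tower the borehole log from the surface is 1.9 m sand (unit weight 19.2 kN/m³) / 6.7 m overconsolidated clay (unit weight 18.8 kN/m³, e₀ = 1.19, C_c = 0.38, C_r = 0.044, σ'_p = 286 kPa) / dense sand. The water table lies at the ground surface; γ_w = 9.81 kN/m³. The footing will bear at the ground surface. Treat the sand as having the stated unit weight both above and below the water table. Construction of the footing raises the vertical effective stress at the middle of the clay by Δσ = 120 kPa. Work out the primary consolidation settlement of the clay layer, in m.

S_c ≈ 0.0733 m

Mid-depth of clay below the ground surface: z = 1.9 + 6.7/2 = 5.25 m.
Total vertical stress at mid-clay: σ_v = 19.2×1.9 + 18.8×3.35 = 99.46 kPa.
Pore pressure: u = 9.81×(5.25 − 0) = 51.503 kPa.
Initial effective stress: σ'_0 = σ_v − u = 99.46 − 51.503 = 47.957 kPa.
Final effective stress: σ'_f = 47.957 + 120 = 167.96 kPa.
σ'_f = 167.96 ≤ σ'_p = 286 kPa, so the clay remains overconsolidated and only the recompression index applies:
S_c = C_r·H/(1+e₀)·log₁₀(σ'_f/σ'_0) = 0.044×6.7/2.19×log₁₀(167.96/47.957)
    = 0.13461 × 0.54435 = 0.07328 m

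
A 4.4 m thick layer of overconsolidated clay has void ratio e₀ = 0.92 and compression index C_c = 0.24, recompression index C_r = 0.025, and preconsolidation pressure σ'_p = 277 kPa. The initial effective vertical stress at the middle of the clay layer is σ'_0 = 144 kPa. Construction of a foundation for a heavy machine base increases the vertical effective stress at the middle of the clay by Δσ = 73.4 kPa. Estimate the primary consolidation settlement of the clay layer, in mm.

S_c ≈ 10.2 mm

Final effective stress: σ'_f = 144 + 73.4 = 217.4 kPa.
σ'_f = 217.4 ≤ σ'_p = 277 kPa, so the clay remains overconsolidated and only the recompression index applies:
S_c = C_r·H/(1+e₀)·log₁₀(σ'_f/σ'_0) = 0.025×4.4/1.92×log₁₀(217.4/144)
    = 0.057293 × 0.1789 = 0.01025 m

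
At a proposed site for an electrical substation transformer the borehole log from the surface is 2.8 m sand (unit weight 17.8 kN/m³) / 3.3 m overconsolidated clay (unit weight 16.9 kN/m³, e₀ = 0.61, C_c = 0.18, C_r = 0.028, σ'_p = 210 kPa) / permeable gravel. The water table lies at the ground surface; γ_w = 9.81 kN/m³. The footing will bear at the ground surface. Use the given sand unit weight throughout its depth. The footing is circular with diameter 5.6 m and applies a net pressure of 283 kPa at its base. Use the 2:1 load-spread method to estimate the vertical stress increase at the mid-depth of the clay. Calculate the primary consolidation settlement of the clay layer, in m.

Mid-depth of clay below the ground surface: z = 2.8 + 3.3/2 = 4.45 m.
Total vertical stress at mid-clay: σ_v = 17.8×2.8 + 16.9×1.65 = 77.725 kPa.
Pore pressure: u = 9.81×(4.45 − 0) = 43.655 kPa.
Initial effective stress: σ'_0 = σ_v − u = 77.725 − 43.655 = 34.07 kPa.
Stress increase at mid-clay by the 2:1 spreading method:
Δσ ≈ qD²/(D+z)² = 283×5.6²/(5.6+4.45)² = 87.868 kPa
Final effective stress: σ'_f = 34.07 + 87.868 = 121.94 kPa.
σ'_f = 121.94 ≤ σ'_p = 210 kPa, so the clay remains overconsolidated and only the recompression index applies:
S_c = C_r·H/(1+e₀)·log₁₀(σ'_f/σ'_0) = 0.028×3.3/1.61×log₁₀(121.94/34.07)
    = 0.057392 × 0.55377 = 0.03178 m

S_c ≈ 0.0318 m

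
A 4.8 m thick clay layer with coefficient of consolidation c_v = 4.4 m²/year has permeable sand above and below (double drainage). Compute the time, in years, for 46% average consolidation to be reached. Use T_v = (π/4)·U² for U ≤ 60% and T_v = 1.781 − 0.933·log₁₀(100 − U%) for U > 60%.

Drainage path length: H_d = H/2 = 2.4 m (double drainage).
U ≤ 60%: T_v = (π/4)·U² = (π/4)×0.46² = 0.16619.
t = T_v·H_d²/c_v = 0.16619×2.4²/4.4 = 0.2176 years.

t ≈ 0.218 years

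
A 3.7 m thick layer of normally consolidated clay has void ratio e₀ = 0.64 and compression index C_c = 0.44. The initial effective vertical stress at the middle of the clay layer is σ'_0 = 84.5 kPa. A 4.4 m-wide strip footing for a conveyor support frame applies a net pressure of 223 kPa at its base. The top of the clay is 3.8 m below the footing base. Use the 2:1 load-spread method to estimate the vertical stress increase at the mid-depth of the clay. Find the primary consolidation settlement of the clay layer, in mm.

Mid-depth of clay below the footing base: z = 3.8 + 3.7/2 = 5.65 m.
Stress increase at mid-clay by the 2:1 spreading method:
Δσ = qB/(B+z) = 223×4.4/(4.4+5.65) = 97.632 kPa
Final effective stress: σ'_f = σ'_0 + Δσ = 84.5 + 97.632 = 182.13 kPa.
Normally consolidated clay, so the full stress increment lies on the virgin compression line:
S_c = C_c·H/(1+e₀)·log₁₀(σ'_f/σ'_0) = 0.44×3.7/(1+0.64)×log₁₀(182.13/84.5)
    = 0.99268 × 0.33352 = 0.3311 m

S_c ≈ 331 mm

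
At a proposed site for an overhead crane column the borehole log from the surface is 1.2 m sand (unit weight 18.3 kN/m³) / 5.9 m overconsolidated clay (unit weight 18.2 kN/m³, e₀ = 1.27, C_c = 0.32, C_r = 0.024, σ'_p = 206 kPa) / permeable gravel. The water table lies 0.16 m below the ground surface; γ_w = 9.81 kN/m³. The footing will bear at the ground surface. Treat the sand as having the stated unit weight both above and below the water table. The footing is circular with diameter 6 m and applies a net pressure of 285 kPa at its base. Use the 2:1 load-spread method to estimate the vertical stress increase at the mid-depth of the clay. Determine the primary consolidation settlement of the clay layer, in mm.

S_c ≈ 35.6 mm

Mid-depth of clay below the ground surface: z = 1.2 + 5.9/2 = 4.15 m.
Total vertical stress at mid-clay: σ_v = 18.3×1.2 + 18.2×2.95 = 75.65 kPa.
Pore pressure: u = 9.81×(4.15 − 0.16) = 39.142 kPa.
Initial effective stress: σ'_0 = σ_v − u = 75.65 − 39.142 = 36.508 kPa.
Stress increase at mid-clay by the 2:1 spreading method:
Δσ ≈ qD²/(D+z)² = 285×6²/(6+4.15)² = 99.59 kPa
Final effective stress: σ'_f = 36.508 + 99.59 = 136.1 kPa.
σ'_f = 136.1 ≤ σ'_p = 206 kPa, so the clay remains overconsolidated and only the recompression index applies:
S_c = C_r·H/(1+e₀)·log₁₀(σ'_f/σ'_0) = 0.024×5.9/2.27×log₁₀(136.1/36.508)
    = 0.062378 × 0.57147 = 0.03565 m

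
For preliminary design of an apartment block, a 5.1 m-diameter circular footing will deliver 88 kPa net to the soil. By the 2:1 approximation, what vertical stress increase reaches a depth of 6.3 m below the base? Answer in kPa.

Δσ_z ≈ 17.6 kPa

By the 2:1 method the load spreads at 1 horizontal : 2 vertical, so at depth z the loaded area has grown by z in each plan dimension:
Δσ ≈ qD²/(D+z)² = 88×5.1²/(5.1+6.3)² = 17.612 kPa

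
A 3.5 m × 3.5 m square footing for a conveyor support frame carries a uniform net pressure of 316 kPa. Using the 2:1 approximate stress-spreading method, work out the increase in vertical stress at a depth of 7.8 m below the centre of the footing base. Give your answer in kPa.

Δσ_z ≈ 30.3 kPa

By the 2:1 method the load spreads at 1 horizontal : 2 vertical, so at depth z the loaded area has grown by z in each plan dimension:
Δσ = qBL/((B+z)(L+z)) = 316×3.5×3.5/((3.5+7.8)(3.5+7.8)) = 30.316 kPa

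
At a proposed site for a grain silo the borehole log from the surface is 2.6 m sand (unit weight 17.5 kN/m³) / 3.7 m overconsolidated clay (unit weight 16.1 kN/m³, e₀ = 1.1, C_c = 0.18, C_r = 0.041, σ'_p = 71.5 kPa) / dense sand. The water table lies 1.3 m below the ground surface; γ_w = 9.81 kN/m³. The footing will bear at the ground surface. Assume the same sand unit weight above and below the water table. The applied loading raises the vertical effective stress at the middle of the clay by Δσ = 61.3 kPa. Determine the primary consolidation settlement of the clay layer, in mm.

S_c ≈ 68.8 mm

Mid-depth of clay below the ground surface: z = 2.6 + 3.7/2 = 4.45 m.
Total vertical stress at mid-clay: σ_v = 17.5×2.6 + 16.1×1.85 = 75.285 kPa.
Pore pressure: u = 9.81×(4.45 − 1.3) = 30.902 kPa.
Initial effective stress: σ'_0 = σ_v − u = 75.285 − 30.902 = 44.383 kPa.
Final effective stress: σ'_f = 44.383 + 61.3 = 105.68 kPa.
σ'_f = 105.68 > σ'_p = 71.5 kPa, so the stress path crosses the preconsolidation pressure — recompression up to σ'_p, then virgin compression beyond:
S_c = H/(1+e₀)·[C_r·log₁₀(σ'_p/σ'_0) + C_c·log₁₀(σ'_f/σ'_p)]
    = 3.7/2.1 × [0.041×log₁₀(71.5/44.383) + 0.18×log₁₀(105.68/71.5)]
    = 1.7619 × [0.0084907 + 0.030544] = 0.06878 m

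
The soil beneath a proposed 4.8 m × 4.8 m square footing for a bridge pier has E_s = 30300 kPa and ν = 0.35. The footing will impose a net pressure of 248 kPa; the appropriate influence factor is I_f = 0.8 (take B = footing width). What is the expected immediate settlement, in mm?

Immediate (elastic) settlement: S_e = q·B·(1−ν²)/E_s · I_f.
S_e = 248 × 4.8 × (1 − 0.35²) / 30300 × 0.8
    = 248 × 4.8 × 0.8775 / 30300 × 0.8
    = 0.02758 m = 27.58 mm

S_e ≈ 27.6 mm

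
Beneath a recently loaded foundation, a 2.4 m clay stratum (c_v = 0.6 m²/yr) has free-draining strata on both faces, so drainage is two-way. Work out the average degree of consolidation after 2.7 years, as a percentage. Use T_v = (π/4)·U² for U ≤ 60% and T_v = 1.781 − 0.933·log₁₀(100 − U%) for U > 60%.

Drainage path length: H_d = H/2 = 1.2 m (double drainage).
T_v = c_v·t/H_d² = 0.6×2.7/1.2² = 1.125.
T_v = 1.125 corresponds to the U > 60% branch:
U = 1 − 10^((1.781 − T_v)/0.933)/100 = 0.9495

U ≈ 95 %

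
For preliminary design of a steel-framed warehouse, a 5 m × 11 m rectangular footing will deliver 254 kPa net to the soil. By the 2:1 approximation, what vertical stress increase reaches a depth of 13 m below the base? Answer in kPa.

Δσ_z ≈ 32.3 kPa

By the 2:1 method the load spreads at 1 horizontal : 2 vertical, so at depth z the loaded area has grown by z in each plan dimension:
Δσ = qBL/((B+z)(L+z)) = 254×5×11/((5+13)(11+13)) = 32.338 kPa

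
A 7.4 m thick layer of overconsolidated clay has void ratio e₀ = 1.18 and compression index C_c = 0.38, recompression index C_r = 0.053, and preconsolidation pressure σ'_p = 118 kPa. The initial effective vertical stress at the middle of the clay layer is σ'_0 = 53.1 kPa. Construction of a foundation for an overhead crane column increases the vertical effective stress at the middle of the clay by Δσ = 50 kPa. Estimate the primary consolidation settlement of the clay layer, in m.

Final effective stress: σ'_f = 53.1 + 50 = 103.1 kPa.
σ'_f = 103.1 ≤ σ'_p = 118 kPa, so the clay remains overconsolidated and only the recompression index applies:
S_c = C_r·H/(1+e₀)·log₁₀(σ'_f/σ'_0) = 0.053×7.4/2.18×log₁₀(103.1/53.1)
    = 0.17991 × 0.28816 = 0.05184 m

S_c ≈ 0.0518 m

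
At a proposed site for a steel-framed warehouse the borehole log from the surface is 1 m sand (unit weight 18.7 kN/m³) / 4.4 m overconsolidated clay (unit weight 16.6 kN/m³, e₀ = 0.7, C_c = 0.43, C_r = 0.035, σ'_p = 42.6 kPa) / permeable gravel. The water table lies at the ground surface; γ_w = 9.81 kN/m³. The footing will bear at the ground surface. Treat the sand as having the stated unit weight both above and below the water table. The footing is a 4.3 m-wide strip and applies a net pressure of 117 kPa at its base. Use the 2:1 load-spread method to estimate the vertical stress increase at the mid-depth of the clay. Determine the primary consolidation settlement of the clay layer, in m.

Mid-depth of clay below the ground surface: z = 1 + 4.4/2 = 3.2 m.
Total vertical stress at mid-clay: σ_v = 18.7×1 + 16.6×2.2 = 55.22 kPa.
Pore pressure: u = 9.81×(3.2 − 0) = 31.392 kPa.
Initial effective stress: σ'_0 = σ_v − u = 55.22 − 31.392 = 23.828 kPa.
Stress increase at mid-clay by the 2:1 spreading method:
Δσ = qB/(B+z) = 117×4.3/(4.3+3.2) = 67.08 kPa
Final effective stress: σ'_f = 23.828 + 67.08 = 90.908 kPa.
σ'_f = 90.908 > σ'_p = 42.6 kPa, so the stress path crosses the preconsolidation pressure — recompression up to σ'_p, then virgin compression beyond:
S_c = H/(1+e₀)·[C_r·log₁₀(σ'_p/σ'_0) + C_c·log₁₀(σ'_f/σ'_p)]
    = 4.4/1.7 × [0.035×log₁₀(42.6/23.828) + 0.43×log₁₀(90.908/42.6)]
    = 2.5882 × [0.0088313 + 0.14155] = 0.3892 m

S_c ≈ 0.389 m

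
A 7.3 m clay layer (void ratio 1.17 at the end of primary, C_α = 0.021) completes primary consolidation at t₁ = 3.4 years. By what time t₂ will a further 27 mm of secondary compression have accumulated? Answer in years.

S_s = C_α·H/(1+e_p)·log₁₀(t₂/t₁) ⇒ log₁₀(t₂/t₁) = S_s·(1+e_p)/(C_α·H).
log₁₀(t₂/t₁) = 0.027 × (1+1.17) / (0.021×7.3) = 0.3822
t₂ = t₁ × 10^0.3822 = 3.4 × 2.411 = 8.197 years

t₂ ≈ 8.2 years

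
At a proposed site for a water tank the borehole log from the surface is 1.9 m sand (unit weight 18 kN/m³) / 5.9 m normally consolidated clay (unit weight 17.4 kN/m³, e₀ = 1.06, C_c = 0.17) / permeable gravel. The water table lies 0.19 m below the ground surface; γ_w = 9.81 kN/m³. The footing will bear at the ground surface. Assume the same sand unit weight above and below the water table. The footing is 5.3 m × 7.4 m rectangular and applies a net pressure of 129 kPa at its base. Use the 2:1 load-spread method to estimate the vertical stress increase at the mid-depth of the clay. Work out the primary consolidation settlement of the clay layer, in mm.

S_c ≈ 149 mm

Mid-depth of clay below the ground surface: z = 1.9 + 5.9/2 = 4.85 m.
Total vertical stress at mid-clay: σ_v = 18×1.9 + 17.4×2.95 = 85.53 kPa.
Pore pressure: u = 9.81×(4.85 − 0.19) = 45.715 kPa.
Initial effective stress: σ'_0 = σ_v − u = 85.53 − 45.715 = 39.815 kPa.
Stress increase at mid-clay by the 2:1 spreading method:
Δσ = qBL/((B+z)(L+z)) = 129×5.3×7.4/((5.3+4.85)(7.4+4.85)) = 40.691 kPa
Final effective stress: σ'_f = σ'_0 + Δσ = 39.815 + 40.691 = 80.506 kPa.
Normally consolidated clay, so the full stress increment lies on the virgin compression line:
S_c = C_c·H/(1+e₀)·log₁₀(σ'_f/σ'_0) = 0.17×5.9/(1+1.06)×log₁₀(80.506/39.815)
    = 0.48689 × 0.30578 = 0.1489 m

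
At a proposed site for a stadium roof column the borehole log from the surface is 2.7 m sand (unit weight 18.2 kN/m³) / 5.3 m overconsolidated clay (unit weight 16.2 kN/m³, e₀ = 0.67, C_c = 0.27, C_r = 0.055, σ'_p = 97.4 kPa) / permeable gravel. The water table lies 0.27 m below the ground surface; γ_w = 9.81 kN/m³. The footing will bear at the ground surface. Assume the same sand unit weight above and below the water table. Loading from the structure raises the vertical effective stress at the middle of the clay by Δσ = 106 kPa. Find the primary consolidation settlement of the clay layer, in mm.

Mid-depth of clay below the ground surface: z = 2.7 + 5.3/2 = 5.35 m.
Total vertical stress at mid-clay: σ_v = 18.2×2.7 + 16.2×2.65 = 92.07 kPa.
Pore pressure: u = 9.81×(5.35 − 0.27) = 49.835 kPa.
Initial effective stress: σ'_0 = σ_v − u = 92.07 − 49.835 = 42.235 kPa.
Final effective stress: σ'_f = 42.235 + 106 = 148.24 kPa.
σ'_f = 148.24 > σ'_p = 97.4 kPa, so the stress path crosses the preconsolidation pressure — recompression up to σ'_p, then virgin compression beyond:
S_c = H/(1+e₀)·[C_r·log₁₀(σ'_p/σ'_0) + C_c·log₁₀(σ'_f/σ'_p)]
    = 5.3/1.67 × [0.055×log₁₀(97.4/42.235) + 0.27×log₁₀(148.24/97.4)]
    = 3.1737 × [0.019959 + 0.04925] = 0.2196 m

S_c ≈ 220 mm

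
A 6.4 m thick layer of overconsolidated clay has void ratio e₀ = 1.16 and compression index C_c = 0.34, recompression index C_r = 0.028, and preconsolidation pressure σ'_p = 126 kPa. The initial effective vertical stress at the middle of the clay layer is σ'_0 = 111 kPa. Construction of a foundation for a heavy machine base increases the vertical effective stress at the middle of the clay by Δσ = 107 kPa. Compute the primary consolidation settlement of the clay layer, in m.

Final effective stress: σ'_f = 111 + 107 = 218 kPa.
σ'_f = 218 > σ'_p = 126 kPa, so the stress path crosses the preconsolidation pressure — recompression up to σ'_p, then virgin compression beyond:
S_c = H/(1+e₀)·[C_r·log₁₀(σ'_p/σ'_0) + C_c·log₁₀(σ'_f/σ'_p)]
    = 6.4/2.16 × [0.028×log₁₀(126/111) + 0.34×log₁₀(218/126)]
    = 2.963 × [0.0015413 + 0.080949] = 0.2444 m

S_c ≈ 0.244 m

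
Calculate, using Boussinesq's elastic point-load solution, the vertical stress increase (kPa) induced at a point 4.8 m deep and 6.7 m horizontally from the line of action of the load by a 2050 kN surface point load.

Boussinesq vertical stress below a point load on an elastic half-space:
Δσ_z = 3P/(2πz²) · [1 + (r/z)²]^(−5/2)
r/z = 6.7/4.8 = 1.3958; [1+(r/z)²]^(−5/2) = 0.066997.
Δσ_z = 3×2050/(2π×4.8²) × 0.066997 = 42.483 × 0.066997 = 2.846 kPa

Δσ_z ≈ 2.85 kPa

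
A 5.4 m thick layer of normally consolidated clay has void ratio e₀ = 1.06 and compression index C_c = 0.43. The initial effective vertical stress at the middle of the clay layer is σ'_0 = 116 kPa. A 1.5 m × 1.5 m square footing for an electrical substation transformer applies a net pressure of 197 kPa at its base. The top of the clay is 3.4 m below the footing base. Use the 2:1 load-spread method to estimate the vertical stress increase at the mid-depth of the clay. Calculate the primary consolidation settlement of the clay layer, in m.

S_c ≈ 0.0313 m

Mid-depth of clay below the footing base: z = 3.4 + 5.4/2 = 6.1 m.
Stress increase at mid-clay by the 2:1 spreading method:
Δσ = qBL/((B+z)(L+z)) = 197×1.5×1.5/((1.5+6.1)(1.5+6.1)) = 7.674 kPa
Final effective stress: σ'_f = σ'_0 + Δσ = 116 + 7.674 = 123.67 kPa.
Normally consolidated clay, so the full stress increment lies on the virgin compression line:
S_c = C_c·H/(1+e₀)·log₁₀(σ'_f/σ'_0) = 0.43×5.4/(1+1.06)×log₁₀(123.67/116)
    = 1.1272 × 0.027806 = 0.03134 m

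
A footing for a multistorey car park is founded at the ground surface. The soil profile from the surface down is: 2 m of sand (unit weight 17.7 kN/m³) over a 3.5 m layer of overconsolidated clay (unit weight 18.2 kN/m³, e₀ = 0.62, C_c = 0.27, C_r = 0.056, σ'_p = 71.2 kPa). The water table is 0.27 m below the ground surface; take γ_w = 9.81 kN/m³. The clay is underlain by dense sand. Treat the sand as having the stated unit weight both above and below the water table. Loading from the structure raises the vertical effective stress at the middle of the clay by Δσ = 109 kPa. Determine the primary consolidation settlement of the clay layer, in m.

Mid-depth of clay below the ground surface: z = 2 + 3.5/2 = 3.75 m.
Total vertical stress at mid-clay: σ_v = 17.7×2 + 18.2×1.75 = 67.25 kPa.
Pore pressure: u = 9.81×(3.75 − 0.27) = 34.139 kPa.
Initial effective stress: σ'_0 = σ_v − u = 67.25 − 34.139 = 33.111 kPa.
Final effective stress: σ'_f = 33.111 + 109 = 142.11 kPa.
σ'_f = 142.11 > σ'_p = 71.2 kPa, so the stress path crosses the preconsolidation pressure — recompression up to σ'_p, then virgin compression beyond:
S_c = H/(1+e₀)·[C_r·log₁₀(σ'_p/σ'_0) + C_c·log₁₀(σ'_f/σ'_p)]
    = 3.5/1.62 × [0.056×log₁₀(71.2/33.111) + 0.27×log₁₀(142.11/71.2)]
    = 2.1605 × [0.01862 + 0.081039] = 0.2153 m

S_c ≈ 0.215 m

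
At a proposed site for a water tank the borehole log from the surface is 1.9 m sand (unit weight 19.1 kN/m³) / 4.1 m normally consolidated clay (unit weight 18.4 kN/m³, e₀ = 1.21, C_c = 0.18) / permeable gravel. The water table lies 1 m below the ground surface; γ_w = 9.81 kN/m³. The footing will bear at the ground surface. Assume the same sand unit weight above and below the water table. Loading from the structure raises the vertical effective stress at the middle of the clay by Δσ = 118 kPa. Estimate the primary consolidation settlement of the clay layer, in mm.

Mid-depth of clay below the ground surface: z = 1.9 + 4.1/2 = 3.95 m.
Total vertical stress at mid-clay: σ_v = 19.1×1.9 + 18.4×2.05 = 74.01 kPa.
Pore pressure: u = 9.81×(3.95 − 1) = 28.94 kPa.
Initial effective stress: σ'_0 = σ_v − u = 74.01 − 28.94 = 45.07 kPa.
Final effective stress: σ'_f = σ'_0 + Δσ = 45.07 + 118 = 163.07 kPa.
Normally consolidated clay, so the full stress increment lies on the virgin compression line:
S_c = C_c·H/(1+e₀)·log₁₀(σ'_f/σ'_0) = 0.18×4.1/(1+1.21)×log₁₀(163.07/45.07)
    = 0.33394 × 0.55849 = 0.1865 m

S_c ≈ 187 mm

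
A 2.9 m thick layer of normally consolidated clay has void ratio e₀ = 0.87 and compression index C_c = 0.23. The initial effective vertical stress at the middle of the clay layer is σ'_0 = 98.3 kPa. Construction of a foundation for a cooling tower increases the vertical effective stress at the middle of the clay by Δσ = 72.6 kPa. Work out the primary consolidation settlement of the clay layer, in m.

S_c ≈ 0.0857 m

Final effective stress: σ'_f = σ'_0 + Δσ = 98.3 + 72.6 = 170.9 kPa.
Normally consolidated clay, so the full stress increment lies on the virgin compression line:
S_c = C_c·H/(1+e₀)·log₁₀(σ'_f/σ'_0) = 0.23×2.9/(1+0.87)×log₁₀(170.9/98.3)
    = 0.35668 × 0.24019 = 0.08567 m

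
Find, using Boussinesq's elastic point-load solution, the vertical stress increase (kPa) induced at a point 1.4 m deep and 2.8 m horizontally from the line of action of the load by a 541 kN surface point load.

Boussinesq vertical stress below a point load on an elastic half-space:
Δσ_z = 3P/(2πz²) · [1 + (r/z)²]^(−5/2)
r/z = 2.8/1.4 = 2; [1+(r/z)²]^(−5/2) = 0.017889.
Δσ_z = 3×541/(2π×1.4²) × 0.017889 = 131.79 × 0.017889 = 2.358 kPa

Δσ_z ≈ 2.36 kPa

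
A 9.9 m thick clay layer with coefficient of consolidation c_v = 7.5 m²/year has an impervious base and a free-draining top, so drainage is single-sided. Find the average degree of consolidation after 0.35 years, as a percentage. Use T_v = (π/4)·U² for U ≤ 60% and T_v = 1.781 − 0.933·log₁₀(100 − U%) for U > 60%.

U ≈ 18.5 %

Drainage path length: H_d = H = 9.9 m (single drainage).
T_v = c_v·t/H_d² = 7.5×0.35/9.9² = 0.026783.
T_v = 0.026783 corresponds to the U ≤ 60% branch:
U = √(4T_v/π) = 0.1847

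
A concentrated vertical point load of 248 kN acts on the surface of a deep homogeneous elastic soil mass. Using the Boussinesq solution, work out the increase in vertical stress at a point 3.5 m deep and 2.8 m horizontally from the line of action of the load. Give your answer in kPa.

Δσ_z ≈ 2.81 kPa

Boussinesq vertical stress below a point load on an elastic half-space:
Δσ_z = 3P/(2πz²) · [1 + (r/z)²]^(−5/2)
r/z = 2.8/3.5 = 0.8; [1+(r/z)²]^(−5/2) = 0.29033.
Δσ_z = 3×248/(2π×3.5²) × 0.29033 = 9.6662 × 0.29033 = 2.806 kPa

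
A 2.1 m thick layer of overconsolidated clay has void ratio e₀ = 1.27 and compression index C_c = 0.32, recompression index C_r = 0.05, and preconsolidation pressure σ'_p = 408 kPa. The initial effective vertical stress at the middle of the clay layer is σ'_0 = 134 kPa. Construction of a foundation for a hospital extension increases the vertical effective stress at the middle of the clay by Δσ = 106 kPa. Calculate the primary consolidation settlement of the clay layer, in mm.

S_c ≈ 11.7 mm

Final effective stress: σ'_f = 134 + 106 = 240 kPa.
σ'_f = 240 ≤ σ'_p = 408 kPa, so the clay remains overconsolidated and only the recompression index applies:
S_c = C_r·H/(1+e₀)·log₁₀(σ'_f/σ'_0) = 0.05×2.1/2.27×log₁₀(240/134)
    = 0.046256 × 0.25311 = 0.01171 m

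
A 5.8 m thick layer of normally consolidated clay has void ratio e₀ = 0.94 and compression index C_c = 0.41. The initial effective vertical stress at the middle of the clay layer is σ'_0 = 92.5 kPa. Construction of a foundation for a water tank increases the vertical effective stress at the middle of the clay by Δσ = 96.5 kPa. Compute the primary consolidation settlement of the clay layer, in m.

S_c ≈ 0.38 m

Final effective stress: σ'_f = σ'_0 + Δσ = 92.5 + 96.5 = 189 kPa.
Normally consolidated clay, so the full stress increment lies on the virgin compression line:
S_c = C_c·H/(1+e₀)·log₁₀(σ'_f/σ'_0) = 0.41×5.8/(1+0.94)×log₁₀(189/92.5)
    = 1.2258 × 0.31032 = 0.3804 m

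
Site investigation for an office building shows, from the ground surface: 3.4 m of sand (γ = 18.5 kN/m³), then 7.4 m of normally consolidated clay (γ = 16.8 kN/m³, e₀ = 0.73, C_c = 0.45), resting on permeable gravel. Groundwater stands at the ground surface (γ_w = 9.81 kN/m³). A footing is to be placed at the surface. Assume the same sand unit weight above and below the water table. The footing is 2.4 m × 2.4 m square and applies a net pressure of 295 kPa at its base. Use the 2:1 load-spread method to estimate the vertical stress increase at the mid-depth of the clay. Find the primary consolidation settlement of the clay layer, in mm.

Mid-depth of clay below the ground surface: z = 3.4 + 7.4/2 = 7.1 m.
Total vertical stress at mid-clay: σ_v = 18.5×3.4 + 16.8×3.7 = 125.06 kPa.
Pore pressure: u = 9.81×(7.1 − 0) = 69.651 kPa.
Initial effective stress: σ'_0 = σ_v − u = 125.06 − 69.651 = 55.409 kPa.
Stress increase at mid-clay by the 2:1 spreading method:
Δσ = qBL/((B+z)(L+z)) = 295×2.4×2.4/((2.4+7.1)(2.4+7.1)) = 18.828 kPa
Final effective stress: σ'_f = σ'_0 + Δσ = 55.409 + 18.828 = 74.237 kPa.
Normally consolidated clay, so the full stress increment lies on the virgin compression line:
S_c = C_c·H/(1+e₀)·log₁₀(σ'_f/σ'_0) = 0.45×7.4/(1+0.73)×log₁₀(74.237/55.409)
    = 1.9249 × 0.12704 = 0.2445 m

S_c ≈ 245 mm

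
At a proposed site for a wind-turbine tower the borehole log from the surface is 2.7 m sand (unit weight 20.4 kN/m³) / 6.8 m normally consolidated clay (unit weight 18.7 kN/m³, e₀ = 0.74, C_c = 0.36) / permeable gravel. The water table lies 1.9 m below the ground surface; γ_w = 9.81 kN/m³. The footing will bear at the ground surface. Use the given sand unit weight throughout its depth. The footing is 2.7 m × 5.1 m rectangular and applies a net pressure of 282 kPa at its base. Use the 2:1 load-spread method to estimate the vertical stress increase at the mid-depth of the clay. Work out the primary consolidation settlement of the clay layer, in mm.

Mid-depth of clay below the ground surface: z = 2.7 + 6.8/2 = 6.1 m.
Total vertical stress at mid-clay: σ_v = 20.4×2.7 + 18.7×3.4 = 118.66 kPa.
Pore pressure: u = 9.81×(6.1 − 1.9) = 41.202 kPa.
Initial effective stress: σ'_0 = σ_v − u = 118.66 − 41.202 = 77.458 kPa.
Stress increase at mid-clay by the 2:1 spreading method:
Δσ = qBL/((B+z)(L+z)) = 282×2.7×5.1/((2.7+6.1)(5.1+6.1)) = 39.399 kPa
Final effective stress: σ'_f = σ'_0 + Δσ = 77.458 + 39.399 = 116.86 kPa.
Normally consolidated clay, so the full stress increment lies on the virgin compression line:
S_c = C_c·H/(1+e₀)·log₁₀(σ'_f/σ'_0) = 0.36×6.8/(1+0.74)×log₁₀(116.86/77.458)
    = 1.4069 × 0.1786 = 0.2513 m

S_c ≈ 251 mm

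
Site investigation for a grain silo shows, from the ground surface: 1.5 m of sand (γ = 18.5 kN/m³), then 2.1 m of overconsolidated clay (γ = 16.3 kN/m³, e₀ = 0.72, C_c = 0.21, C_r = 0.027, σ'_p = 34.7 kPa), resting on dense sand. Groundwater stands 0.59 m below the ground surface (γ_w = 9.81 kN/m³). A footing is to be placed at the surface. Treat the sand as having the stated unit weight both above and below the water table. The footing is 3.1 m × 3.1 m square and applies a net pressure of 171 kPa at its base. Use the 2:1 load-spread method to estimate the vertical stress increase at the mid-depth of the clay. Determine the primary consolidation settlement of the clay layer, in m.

S_c ≈ 0.0933 m

Mid-depth of clay below the ground surface: z = 1.5 + 2.1/2 = 2.55 m.
Total vertical stress at mid-clay: σ_v = 18.5×1.5 + 16.3×1.05 = 44.865 kPa.
Pore pressure: u = 9.81×(2.55 − 0.59) = 19.228 kPa.
Initial effective stress: σ'_0 = σ_v − u = 44.865 − 19.228 = 25.637 kPa.
Stress increase at mid-clay by the 2:1 spreading method:
Δσ = qBL/((B+z)(L+z)) = 171×3.1×3.1/((3.1+2.55)(3.1+2.55)) = 51.478 kPa
Final effective stress: σ'_f = 25.637 + 51.478 = 77.115 kPa.
σ'_f = 77.115 > σ'_p = 34.7 kPa, so the stress path crosses the preconsolidation pressure — recompression up to σ'_p, then virgin compression beyond:
S_c = H/(1+e₀)·[C_r·log₁₀(σ'_p/σ'_0) + C_c·log₁₀(σ'_f/σ'_p)]
    = 2.1/1.72 × [0.027×log₁₀(34.7/25.637) + 0.21×log₁₀(77.115/34.7)]
    = 1.2209 × [0.0035495 + 0.07283] = 0.09325 m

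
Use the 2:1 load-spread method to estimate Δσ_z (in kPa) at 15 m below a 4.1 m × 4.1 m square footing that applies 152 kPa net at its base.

Δσ_z ≈ 7 kPa

By the 2:1 method the load spreads at 1 horizontal : 2 vertical, so at depth z the loaded area has grown by z in each plan dimension:
Δσ = qBL/((B+z)(L+z)) = 152×4.1×4.1/((4.1+15)(4.1+15)) = 7.004 kPa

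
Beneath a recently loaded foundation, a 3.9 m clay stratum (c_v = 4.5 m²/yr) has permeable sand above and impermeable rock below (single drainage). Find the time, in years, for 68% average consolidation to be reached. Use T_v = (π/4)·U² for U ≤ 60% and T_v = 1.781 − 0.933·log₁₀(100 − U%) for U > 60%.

Drainage path length: H_d = H = 3.9 m (single drainage).
U > 60%: T_v = 1.781 − 0.933·log₁₀(100 − 68) = 0.3767.
t = T_v·H_d²/c_v = 0.3767×3.9²/4.5 = 1.273 years.

t ≈ 1.27 years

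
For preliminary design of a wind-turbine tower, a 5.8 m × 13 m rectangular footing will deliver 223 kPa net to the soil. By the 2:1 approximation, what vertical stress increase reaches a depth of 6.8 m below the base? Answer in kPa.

Δσ_z ≈ 67.4 kPa

By the 2:1 method the load spreads at 1 horizontal : 2 vertical, so at depth z the loaded area has grown by z in each plan dimension:
Δσ = qBL/((B+z)(L+z)) = 223×5.8×13/((5.8+6.8)(13+6.8)) = 67.397 kPa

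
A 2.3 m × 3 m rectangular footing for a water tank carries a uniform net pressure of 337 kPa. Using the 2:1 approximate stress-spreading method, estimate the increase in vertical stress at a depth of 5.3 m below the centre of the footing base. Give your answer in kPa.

By the 2:1 method the load spreads at 1 horizontal : 2 vertical, so at depth z the loaded area has grown by z in each plan dimension:
Δσ = qBL/((B+z)(L+z)) = 337×2.3×3/((2.3+5.3)(3+5.3)) = 36.863 kPa

Δσ_z ≈ 36.9 kPa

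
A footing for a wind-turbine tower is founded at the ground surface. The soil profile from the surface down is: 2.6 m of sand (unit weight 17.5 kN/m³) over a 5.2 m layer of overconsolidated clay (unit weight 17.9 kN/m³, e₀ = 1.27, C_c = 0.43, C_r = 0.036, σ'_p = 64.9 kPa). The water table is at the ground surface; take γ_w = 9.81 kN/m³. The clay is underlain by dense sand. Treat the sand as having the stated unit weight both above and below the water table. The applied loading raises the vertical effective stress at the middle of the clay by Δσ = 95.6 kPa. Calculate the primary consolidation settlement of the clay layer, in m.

Mid-depth of clay below the ground surface: z = 2.6 + 5.2/2 = 5.2 m.
Total vertical stress at mid-clay: σ_v = 17.5×2.6 + 17.9×2.6 = 92.04 kPa.
Pore pressure: u = 9.81×(5.2 − 0) = 51.012 kPa.
Initial effective stress: σ'_0 = σ_v − u = 92.04 − 51.012 = 41.028 kPa.
Final effective stress: σ'_f = 41.028 + 95.6 = 136.63 kPa.
σ'_f = 136.63 > σ'_p = 64.9 kPa, so the stress path crosses the preconsolidation pressure — recompression up to σ'_p, then virgin compression beyond:
S_c = H/(1+e₀)·[C_r·log₁₀(σ'_p/σ'_0) + C_c·log₁₀(σ'_f/σ'_p)]
    = 5.2/2.27 × [0.036×log₁₀(64.9/41.028) + 0.43×log₁₀(136.63/64.9)]
    = 2.2907 × [0.0071699 + 0.13902] = 0.3349 m

S_c ≈ 0.335 m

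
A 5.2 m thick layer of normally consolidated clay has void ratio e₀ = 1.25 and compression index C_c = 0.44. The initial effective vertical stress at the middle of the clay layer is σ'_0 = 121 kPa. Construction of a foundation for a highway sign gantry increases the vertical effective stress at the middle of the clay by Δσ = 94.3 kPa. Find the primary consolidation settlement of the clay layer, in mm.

S_c ≈ 254 mm

Final effective stress: σ'_f = σ'_0 + Δσ = 121 + 94.3 = 215.3 kPa.
Normally consolidated clay, so the full stress increment lies on the virgin compression line:
S_c = C_c·H/(1+e₀)·log₁₀(σ'_f/σ'_0) = 0.44×5.2/(1+1.25)×log₁₀(215.3/121)
    = 1.0169 × 0.25026 = 0.2545 m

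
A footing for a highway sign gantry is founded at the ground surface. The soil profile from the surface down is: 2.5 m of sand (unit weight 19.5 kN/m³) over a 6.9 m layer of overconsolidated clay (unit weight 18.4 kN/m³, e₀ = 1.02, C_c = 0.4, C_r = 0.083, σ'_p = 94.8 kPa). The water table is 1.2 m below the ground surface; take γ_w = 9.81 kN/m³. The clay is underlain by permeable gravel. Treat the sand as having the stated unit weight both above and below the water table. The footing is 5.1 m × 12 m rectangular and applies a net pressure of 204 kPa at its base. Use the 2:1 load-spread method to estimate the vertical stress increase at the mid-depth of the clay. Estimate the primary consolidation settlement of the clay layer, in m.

S_c ≈ 0.226 m

Mid-depth of clay below the ground surface: z = 2.5 + 6.9/2 = 5.95 m.
Total vertical stress at mid-clay: σ_v = 19.5×2.5 + 18.4×3.45 = 112.23 kPa.
Pore pressure: u = 9.81×(5.95 − 1.2) = 46.598 kPa.
Initial effective stress: σ'_0 = σ_v − u = 112.23 − 46.598 = 65.632 kPa.
Stress increase at mid-clay by the 2:1 spreading method:
Δσ = qBL/((B+z)(L+z)) = 204×5.1×12/((5.1+5.95)(12+5.95)) = 62.944 kPa
Final effective stress: σ'_f = 65.632 + 62.944 = 128.58 kPa.
σ'_f = 128.58 > σ'_p = 94.8 kPa, so the stress path crosses the preconsolidation pressure — recompression up to σ'_p, then virgin compression beyond:
S_c = H/(1+e₀)·[C_r·log₁₀(σ'_p/σ'_0) + C_c·log₁₀(σ'_f/σ'_p)]
    = 6.9/2.02 × [0.083×log₁₀(94.8/65.632) + 0.4×log₁₀(128.58/94.8)]
    = 3.4158 × [0.013254 + 0.052946] = 0.2261 m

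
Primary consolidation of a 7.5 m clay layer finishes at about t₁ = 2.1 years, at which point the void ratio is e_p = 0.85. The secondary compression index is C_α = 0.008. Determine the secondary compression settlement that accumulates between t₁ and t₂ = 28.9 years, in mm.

Secondary compression: S_s = C_α·H/(1+e_p)·log₁₀(t₂/t₁)
S_s = 0.008×7.5/(1+0.85)×log₁₀(28.9/2.1)
    = 0.03243 × 1.139 = 0.03693 m

S_s ≈ 36.9 mm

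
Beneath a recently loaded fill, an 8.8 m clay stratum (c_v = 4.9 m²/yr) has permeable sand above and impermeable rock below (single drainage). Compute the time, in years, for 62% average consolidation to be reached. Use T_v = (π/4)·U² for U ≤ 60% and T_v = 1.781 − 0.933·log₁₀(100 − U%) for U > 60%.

t ≈ 4.85 years

Drainage path length: H_d = H = 8.8 m (single drainage).
U > 60%: T_v = 1.781 − 0.933·log₁₀(100 − 62) = 0.30706.
t = T_v·H_d²/c_v = 0.30706×8.8²/4.9 = 4.853 years.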